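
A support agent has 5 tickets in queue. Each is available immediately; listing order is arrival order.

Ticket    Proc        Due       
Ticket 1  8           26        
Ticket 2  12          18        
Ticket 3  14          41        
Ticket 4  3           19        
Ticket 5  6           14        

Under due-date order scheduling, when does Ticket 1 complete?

29

EDD (increasing due date): Ticket 5 Ticket 2 Ticket 4 Ticket 1 Ticket 3.
Ticket 5: 0→6
Ticket 2: 6→18
Ticket 4: 18→21
Ticket 1: 21→29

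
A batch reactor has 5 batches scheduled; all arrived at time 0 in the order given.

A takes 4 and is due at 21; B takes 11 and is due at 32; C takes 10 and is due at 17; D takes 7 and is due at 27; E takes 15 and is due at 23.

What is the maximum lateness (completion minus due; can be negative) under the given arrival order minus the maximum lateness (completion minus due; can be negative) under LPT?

-2

FIFO (arrival order): A B C D E.
A: 0→4, due 21, lateness -17
B: 4→15, due 32, lateness -17
C: 15→25, due 17, lateness 8
D: 25→32, due 27, lateness 5
E: 32→47, due 23, lateness 24
Maximum = 24.
LPT (decreasing processing time): E B C D A.
E: 0→15, due 23, lateness -8
B: 15→26, due 32, lateness -6
C: 26→36, due 17, lateness 19
D: 36→43, due 27, lateness 16
A: 43→47, due 21, lateness 26
Maximum = 26.
Difference = 24 − 26 = -2.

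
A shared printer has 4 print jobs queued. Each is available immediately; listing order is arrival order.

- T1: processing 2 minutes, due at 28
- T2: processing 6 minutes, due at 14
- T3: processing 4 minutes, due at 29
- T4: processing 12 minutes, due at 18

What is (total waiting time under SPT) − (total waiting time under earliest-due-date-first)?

SPT (increasing processing time): T1 T3 T2 T4.
T1: waits 0, runs 0→2
T3: waits 2, runs 2→6
T2: waits 6, runs 6→12
T4: waits 12, runs 12→24
Sum = 0+2+6+12 = 20.
EDD (increasing due date): T2 T4 T1 T3.
T2: waits 0, runs 0→6
T4: waits 6, runs 6→18
T1: waits 18, runs 18→20
T3: waits 20, runs 20→24
Sum = 0+6+18+20 = 44.
Difference = 20 − 44 = -24.

-24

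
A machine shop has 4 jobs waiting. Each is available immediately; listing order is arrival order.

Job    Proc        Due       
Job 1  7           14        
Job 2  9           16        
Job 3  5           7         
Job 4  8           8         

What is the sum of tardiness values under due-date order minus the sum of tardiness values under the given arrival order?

EDD (increasing due date): Job 3 Job 4 Job 1 Job 2.
Job 3: 0→5, due 7, tardiness 0
Job 4: 5→13, due 8, tardiness 5
Job 1: 13→20, due 14, tardiness 6
Job 2: 20→29, due 16, tardiness 13
Sum = 0+5+6+13 = 24.
FIFO (arrival order): Job 1 Job 2 Job 3 Job 4.
Job 1: 0→7, due 14, tardiness 0
Job 2: 7→16, due 16, tardiness 0
Job 3: 16→21, due 7, tardiness 14
Job 4: 21→29, due 8, tardiness 21
Sum = 0+0+14+21 = 35.
Difference = 24 − 35 = -11.

-11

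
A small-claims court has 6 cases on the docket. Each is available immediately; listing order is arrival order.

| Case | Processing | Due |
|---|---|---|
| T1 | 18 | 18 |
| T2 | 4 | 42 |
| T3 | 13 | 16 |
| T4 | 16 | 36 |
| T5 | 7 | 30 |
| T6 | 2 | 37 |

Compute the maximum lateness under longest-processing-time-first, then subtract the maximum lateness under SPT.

-11

LPT (decreasing processing time): T1 T4 T3 T5 T2 T6.
T1: 0→18, due 18, lateness 0
T4: 18→34, due 36, lateness -2
T3: 34→47, due 16, lateness 31
T5: 47→54, due 30, lateness 24
T2: 54→58, due 42, lateness 16
T6: 58→60, due 37, lateness 23
Maximum = 31.
SPT (increasing processing time): T6 T2 T5 T3 T4 T1.
T6: 0→2, due 37, lateness -35
T2: 2→6, due 42, lateness -36
T5: 6→13, due 30, lateness -17
T3: 13→26, due 16, lateness 10
T4: 26→42, due 36, lateness 6
T1: 42→60, due 18, lateness 42
Maximum = 42.
Difference = 31 − 42 = -11.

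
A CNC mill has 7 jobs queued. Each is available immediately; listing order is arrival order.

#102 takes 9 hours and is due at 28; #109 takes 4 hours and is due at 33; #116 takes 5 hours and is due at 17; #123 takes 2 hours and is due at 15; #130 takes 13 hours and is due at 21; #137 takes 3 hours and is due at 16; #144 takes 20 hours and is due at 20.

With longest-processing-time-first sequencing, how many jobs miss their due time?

6

LPT (decreasing processing time): #144 #130 #102 #116 #109 #137 #123.
#144: 0→20, due 20, tardiness 0
#130: 20→33, due 21, tardiness 12
#102: 33→42, due 28, tardiness 14
#116: 42→47, due 17, tardiness 30
#109: 47→51, due 33, tardiness 18
#137: 51→54, due 16, tardiness 38
#123: 54→56, due 15, tardiness 41
Late jobs: 6.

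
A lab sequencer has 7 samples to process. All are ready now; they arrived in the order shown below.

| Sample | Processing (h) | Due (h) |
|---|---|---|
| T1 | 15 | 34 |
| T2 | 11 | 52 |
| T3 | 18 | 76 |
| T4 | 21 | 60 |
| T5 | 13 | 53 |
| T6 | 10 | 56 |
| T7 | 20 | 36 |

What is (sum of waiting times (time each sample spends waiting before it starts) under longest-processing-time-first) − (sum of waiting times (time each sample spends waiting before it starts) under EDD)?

66

LPT (decreasing processing time): T4 T7 T3 T1 T5 T2 T6.
T4: waits 0, runs 0→21
T7: waits 21, runs 21→41
T3: waits 41, runs 41→59
T1: waits 59, runs 59→74
T5: waits 74, runs 74→87
T2: waits 87, runs 87→98
T6: waits 98, runs 98→108
Sum = 0+21+41+59+74+87+98 = 380.
EDD (increasing due date): T1 T7 T2 T5 T6 T4 T3.
T1: waits 0, runs 0→15
T7: waits 15, runs 15→35
T2: waits 35, runs 35→46
T5: waits 46, runs 46→59
T6: waits 59, runs 59→69
T4: waits 69, runs 69→90
T3: waits 90, runs 90→108
Sum = 0+15+35+46+59+69+90 = 314.
Difference = 380 − 314 = 66.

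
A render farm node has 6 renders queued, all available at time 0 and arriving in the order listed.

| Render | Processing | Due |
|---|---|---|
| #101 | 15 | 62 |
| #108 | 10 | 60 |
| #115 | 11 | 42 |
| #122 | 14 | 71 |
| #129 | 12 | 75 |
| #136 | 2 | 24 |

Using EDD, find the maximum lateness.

-11

EDD (increasing due date): #136 #115 #108 #101 #122 #129.
#136: 0→2, due 24, lateness -22
#115: 2→13, due 42, lateness -29
#108: 13→23, due 60, lateness -37
#101: 23→38, due 62, lateness -24
#122: 38→52, due 71, lateness -19
#129: 52→64, due 75, lateness -11
Maximum = -11.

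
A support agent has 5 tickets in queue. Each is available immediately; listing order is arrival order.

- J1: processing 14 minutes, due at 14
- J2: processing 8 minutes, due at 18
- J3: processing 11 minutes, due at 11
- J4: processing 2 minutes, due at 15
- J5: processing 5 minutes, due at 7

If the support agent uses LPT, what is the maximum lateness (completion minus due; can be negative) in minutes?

LPT (decreasing processing time): J1 J3 J2 J5 J4.
J1: 0→14, due 14, lateness 0
J3: 14→25, due 11, lateness 14
J2: 25→33, due 18, lateness 15
J5: 33→38, due 7, lateness 31
J4: 38→40, due 15, lateness 25
Maximum = 31.

31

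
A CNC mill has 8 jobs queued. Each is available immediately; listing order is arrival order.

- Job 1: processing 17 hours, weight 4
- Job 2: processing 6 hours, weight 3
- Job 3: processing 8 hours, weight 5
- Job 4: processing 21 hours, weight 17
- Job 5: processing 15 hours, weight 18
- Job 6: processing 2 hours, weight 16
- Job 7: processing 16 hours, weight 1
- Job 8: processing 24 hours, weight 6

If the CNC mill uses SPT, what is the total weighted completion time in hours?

SPT (increasing processing time): Job 6 Job 2 Job 3 Job 5 Job 7 Job 1 Job 4 Job 8.
Job 6: finishes 2, weight 16, w·C = 32
Job 2: finishes 8, weight 3, w·C = 24
Job 3: finishes 16, weight 5, w·C = 80
Job 5: finishes 31, weight 18, w·C = 558
Job 7: finishes 47, weight 1, w·C = 47
Job 1: finishes 64, weight 4, w·C = 256
Job 4: finishes 85, weight 17, w·C = 1445
Job 8: finishes 109, weight 6, w·C = 654
Sum = 32+24+80+558+47+256+1445+654 = 3096.

3096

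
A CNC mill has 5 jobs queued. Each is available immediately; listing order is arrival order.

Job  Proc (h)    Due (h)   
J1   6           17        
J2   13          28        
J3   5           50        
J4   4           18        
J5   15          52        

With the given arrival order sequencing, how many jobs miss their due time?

1

FIFO (arrival order): J1 J2 J3 J4 J5.
J1: 0→6, due 17, tardiness 0
J2: 6→19, due 28, tardiness 0
J3: 19→24, due 50, tardiness 0
J4: 24→28, due 18, tardiness 10
J5: 28→43, due 52, tardiness 0
Late jobs: 1.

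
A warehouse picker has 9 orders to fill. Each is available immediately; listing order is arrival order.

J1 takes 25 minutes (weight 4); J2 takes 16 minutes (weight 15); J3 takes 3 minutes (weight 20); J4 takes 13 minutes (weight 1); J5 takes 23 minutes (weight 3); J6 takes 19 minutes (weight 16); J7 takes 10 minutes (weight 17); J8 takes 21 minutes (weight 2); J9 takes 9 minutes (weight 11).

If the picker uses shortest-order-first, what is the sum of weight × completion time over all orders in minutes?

SPT (increasing processing time): J3 J9 J7 J4 J2 J6 J8 J5 J1.
J3: finishes 3, weight 20, w·C = 60
J9: finishes 12, weight 11, w·C = 132
J7: finishes 22, weight 17, w·C = 374
J4: finishes 35, weight 1, w·C = 35
J2: finishes 51, weight 15, w·C = 765
J6: finishes 70, weight 16, w·C = 1120
J8: finishes 91, weight 2, w·C = 182
J5: finishes 114, weight 3, w·C = 342
J1: finishes 139, weight 4, w·C = 556
Sum = 60+132+374+35+765+1120+182+342+556 = 3566.

3566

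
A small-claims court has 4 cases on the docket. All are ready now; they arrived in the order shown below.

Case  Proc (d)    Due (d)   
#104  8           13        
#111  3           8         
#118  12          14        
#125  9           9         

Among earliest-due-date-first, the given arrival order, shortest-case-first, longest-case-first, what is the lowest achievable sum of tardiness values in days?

EDD (increasing due date): #111 #125 #104 #118.
#111: 0→3, due 8, tardiness 0
#125: 3→12, due 9, tardiness 3
#104: 12→20, due 13, tardiness 7
#118: 20→32, due 14, tardiness 18
Sum = 0+3+7+18 = 28.
FIFO (arrival order): #104 #111 #118 #125.
#104: 0→8, due 13, tardiness 0
#111: 8→11, due 8, tardiness 3
#118: 11→23, due 14, tardiness 9
#125: 23→32, due 9, tardiness 23
Sum = 0+3+9+23 = 35.
SPT (increasing processing time): #111 #104 #125 #118.
#111: 0→3, due 8, tardiness 0
#104: 3→11, due 13, tardiness 0
#125: 11→20, due 9, tardiness 11
#118: 20→32, due 14, tardiness 18
Sum = 0+0+11+18 = 29.
LPT (decreasing processing time): #118 #125 #104 #111.
#118: 0→12, due 14, tardiness 0
#125: 12→21, due 9, tardiness 12
#104: 21→29, due 13, tardiness 16
#111: 29→32, due 8, tardiness 24
Sum = 0+12+16+24 = 52.
EDD 28, FIFO 35, SPT 29, LPT 52 → minimum 28.

28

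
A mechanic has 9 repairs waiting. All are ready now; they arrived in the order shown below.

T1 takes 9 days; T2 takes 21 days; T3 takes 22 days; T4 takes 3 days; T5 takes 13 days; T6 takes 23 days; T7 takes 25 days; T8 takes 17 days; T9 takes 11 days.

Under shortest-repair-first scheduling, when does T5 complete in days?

36

SPT (increasing processing time): T4 T1 T9 T5 T8 T2 T3 T6 T7.
T4: 0→3
T1: 3→12
T9: 12→23
T5: 23→36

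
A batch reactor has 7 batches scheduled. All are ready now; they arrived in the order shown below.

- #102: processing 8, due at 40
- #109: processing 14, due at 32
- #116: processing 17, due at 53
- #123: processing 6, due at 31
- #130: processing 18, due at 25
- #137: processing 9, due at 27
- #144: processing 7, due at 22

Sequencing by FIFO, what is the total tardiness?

154

FIFO (arrival order): #102 #109 #116 #123 #130 #137 #144.
#102: 0→8, due 40, tardiness 0
#109: 8→22, due 32, tardiness 0
#116: 22→39, due 53, tardiness 0
#123: 39→45, due 31, tardiness 14
#130: 45→63, due 25, tardiness 38
#137: 63→72, due 27, tardiness 45
#144: 72→79, due 22, tardiness 57
Sum = 0+0+0+14+38+45+57 = 154.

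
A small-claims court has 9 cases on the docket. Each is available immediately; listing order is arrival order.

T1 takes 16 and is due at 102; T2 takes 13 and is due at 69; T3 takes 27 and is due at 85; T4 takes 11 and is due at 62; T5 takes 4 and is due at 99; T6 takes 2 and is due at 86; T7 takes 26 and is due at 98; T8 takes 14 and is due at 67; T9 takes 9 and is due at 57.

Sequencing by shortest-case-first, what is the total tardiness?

SPT (increasing processing time): T6 T5 T9 T4 T2 T8 T1 T7 T3.
T6: 0→2, due 86, tardiness 0
T5: 2→6, due 99, tardiness 0
T9: 6→15, due 57, tardiness 0
T4: 15→26, due 62, tardiness 0
T2: 26→39, due 69, tardiness 0
T8: 39→53, due 67, tardiness 0
T1: 53→69, due 102, tardiness 0
T7: 69→95, due 98, tardiness 0
T3: 95→122, due 85, tardiness 37
Sum = 0+0+0+0+0+0+0+0+37 = 37.

37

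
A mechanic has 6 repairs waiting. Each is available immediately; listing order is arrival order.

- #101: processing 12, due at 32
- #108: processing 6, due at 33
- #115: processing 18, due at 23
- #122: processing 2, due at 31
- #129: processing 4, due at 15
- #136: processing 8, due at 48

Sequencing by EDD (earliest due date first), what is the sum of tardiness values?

EDD (increasing due date): #129 #115 #122 #101 #108 #136.
#129: 0→4, due 15, tardiness 0
#115: 4→22, due 23, tardiness 0
#122: 22→24, due 31, tardiness 0
#101: 24→36, due 32, tardiness 4
#108: 36→42, due 33, tardiness 9
#136: 42→50, due 48, tardiness 2
Sum = 0+0+0+4+9+2 = 15.

15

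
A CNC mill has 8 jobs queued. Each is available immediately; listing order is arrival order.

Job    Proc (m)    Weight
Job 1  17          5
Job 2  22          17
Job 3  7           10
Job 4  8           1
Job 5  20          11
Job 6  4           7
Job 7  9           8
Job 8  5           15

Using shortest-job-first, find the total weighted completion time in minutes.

SPT (increasing processing time): Job 6 Job 8 Job 3 Job 4 Job 7 Job 1 Job 5 Job 2.
Job 6: finishes 4, weight 7, w·C = 28
Job 8: finishes 9, weight 15, w·C = 135
Job 3: finishes 16, weight 10, w·C = 160
Job 4: finishes 24, weight 1, w·C = 24
Job 7: finishes 33, weight 8, w·C = 264
Job 1: finishes 50, weight 5, w·C = 250
Job 5: finishes 70, weight 11, w·C = 770
Job 2: finishes 92, weight 17, w·C = 1564
Sum = 28+135+160+24+264+250+770+1564 = 3195.

3195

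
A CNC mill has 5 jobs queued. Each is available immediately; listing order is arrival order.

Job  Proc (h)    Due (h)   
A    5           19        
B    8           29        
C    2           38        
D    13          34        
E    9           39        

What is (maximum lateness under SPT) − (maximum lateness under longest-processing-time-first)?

-13

SPT (increasing processing time): C A B E D.
C: 0→2, due 38, lateness -36
A: 2→7, due 19, lateness -12
B: 7→15, due 29, lateness -14
E: 15→24, due 39, lateness -15
D: 24→37, due 34, lateness 3
Maximum = 3.
LPT (decreasing processing time): D E B A C.
D: 0→13, due 34, lateness -21
E: 13→22, due 39, lateness -17
B: 22→30, due 29, lateness 1
A: 30→35, due 19, lateness 16
C: 35→37, due 38, lateness -1
Maximum = 16.
Difference = 3 − 16 = -13.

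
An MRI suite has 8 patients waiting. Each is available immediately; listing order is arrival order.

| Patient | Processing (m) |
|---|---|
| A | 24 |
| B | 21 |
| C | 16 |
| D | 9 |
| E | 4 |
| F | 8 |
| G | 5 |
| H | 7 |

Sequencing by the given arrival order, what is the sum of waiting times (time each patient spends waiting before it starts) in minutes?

FIFO (arrival order): A B C D E F G H.
A: waits 0, runs 0→24
B: waits 24, runs 24→45
C: waits 45, runs 45→61
D: waits 61, runs 61→70
E: waits 70, runs 70→74
F: waits 74, runs 74→82
G: waits 82, runs 82→87
H: waits 87, runs 87→94
Sum = 0+24+45+61+70+74+82+87 = 443.

443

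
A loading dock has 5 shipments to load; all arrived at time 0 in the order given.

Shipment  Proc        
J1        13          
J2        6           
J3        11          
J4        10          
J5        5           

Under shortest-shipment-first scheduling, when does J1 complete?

45

SPT (increasing processing time): J5 J2 J4 J3 J1.
J5: 0→5
J2: 5→11
J4: 11→21
J3: 21→32
J1: 32→45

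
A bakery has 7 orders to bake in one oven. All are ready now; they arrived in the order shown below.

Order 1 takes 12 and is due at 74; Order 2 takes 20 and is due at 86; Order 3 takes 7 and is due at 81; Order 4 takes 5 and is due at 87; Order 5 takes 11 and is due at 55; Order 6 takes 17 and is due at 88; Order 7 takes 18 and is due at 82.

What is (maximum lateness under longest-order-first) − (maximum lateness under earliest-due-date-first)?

21

LPT (decreasing processing time): Order 2 Order 7 Order 6 Order 1 Order 5 Order 3 Order 4.
Order 2: 0→20, due 86, lateness -66
Order 7: 20→38, due 82, lateness -44
Order 6: 38→55, due 88, lateness -33
Order 1: 55→67, due 74, lateness -7
Order 5: 67→78, due 55, lateness 23
Order 3: 78→85, due 81, lateness 4
Order 4: 85→90, due 87, lateness 3
Maximum = 23.
EDD (increasing due date): Order 5 Order 1 Order 3 Order 7 Order 2 Order 4 Order 6.
Order 5: 0→11, due 55, lateness -44
Order 1: 11→23, due 74, lateness -51
Order 3: 23→30, due 81, lateness -51
Order 7: 30→48, due 82, lateness -34
Order 2: 48→68, due 86, lateness -18
Order 4: 68→73, due 87, lateness -14
Order 6: 73→90, due 88, lateness 2
Maximum = 2.
Difference = 23 − 2 = 21.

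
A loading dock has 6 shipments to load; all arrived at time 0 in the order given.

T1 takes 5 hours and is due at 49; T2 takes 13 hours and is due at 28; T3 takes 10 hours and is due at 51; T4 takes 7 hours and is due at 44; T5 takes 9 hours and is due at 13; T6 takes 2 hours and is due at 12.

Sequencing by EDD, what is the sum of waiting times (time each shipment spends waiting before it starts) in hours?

EDD (increasing due date): T6 T5 T2 T4 T1 T3.
T6: waits 0, runs 0→2
T5: waits 2, runs 2→11
T2: waits 11, runs 11→24
T4: waits 24, runs 24→31
T1: waits 31, runs 31→36
T3: waits 36, runs 36→46
Sum = 0+2+11+24+31+36 = 104.

104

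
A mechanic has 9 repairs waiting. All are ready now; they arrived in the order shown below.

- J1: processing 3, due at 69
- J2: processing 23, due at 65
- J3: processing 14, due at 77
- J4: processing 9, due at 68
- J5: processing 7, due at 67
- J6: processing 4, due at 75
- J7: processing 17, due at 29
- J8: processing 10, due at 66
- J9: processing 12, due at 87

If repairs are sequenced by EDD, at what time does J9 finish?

99

EDD (increasing due date): J7 J2 J8 J5 J4 J1 J6 J3 J9.
J7: 0→17
J2: 17→40
J8: 40→50
J5: 50→57
J4: 57→66
J1: 66→69
J6: 69→73
J3: 73→87
J9: 87→99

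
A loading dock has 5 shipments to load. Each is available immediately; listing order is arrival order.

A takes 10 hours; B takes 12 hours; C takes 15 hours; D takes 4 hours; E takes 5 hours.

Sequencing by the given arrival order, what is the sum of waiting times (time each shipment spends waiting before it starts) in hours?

110

FIFO (arrival order): A B C D E.
A: waits 0, runs 0→10
B: waits 10, runs 10→22
C: waits 22, runs 22→37
D: waits 37, runs 37→41
E: waits 41, runs 41→46
Sum = 0+10+22+37+41 = 110.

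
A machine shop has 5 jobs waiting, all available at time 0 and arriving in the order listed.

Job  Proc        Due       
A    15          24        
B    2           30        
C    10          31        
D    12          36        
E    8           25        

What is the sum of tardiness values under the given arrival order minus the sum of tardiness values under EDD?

10

FIFO (arrival order): A B C D E.
A: 0→15, due 24, tardiness 0
B: 15→17, due 30, tardiness 0
C: 17→27, due 31, tardiness 0
D: 27→39, due 36, tardiness 3
E: 39→47, due 25, tardiness 22
Sum = 0+0+0+3+22 = 25.
EDD (increasing due date): A E B C D.
A: 0→15, due 24, tardiness 0
E: 15→23, due 25, tardiness 0
B: 23→25, due 30, tardiness 0
C: 25→35, due 31, tardiness 4
D: 35→47, due 36, tardiness 11
Sum = 0+0+0+4+11 = 15.
Difference = 25 − 15 = 10.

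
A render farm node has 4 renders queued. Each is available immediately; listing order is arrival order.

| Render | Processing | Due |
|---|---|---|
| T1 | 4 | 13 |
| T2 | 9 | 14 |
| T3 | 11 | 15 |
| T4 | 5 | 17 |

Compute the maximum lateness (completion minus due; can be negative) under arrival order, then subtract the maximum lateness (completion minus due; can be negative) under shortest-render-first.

-2

FIFO (arrival order): T1 T2 T3 T4.
T1: 0→4, due 13, lateness -9
T2: 4→13, due 14, lateness -1
T3: 13→24, due 15, lateness 9
T4: 24→29, due 17, lateness 12
Maximum = 12.
SPT (increasing processing time): T1 T4 T2 T3.
T1: 0→4, due 13, lateness -9
T4: 4→9, due 17, lateness -8
T2: 9→18, due 14, lateness 4
T3: 18→29, due 15, lateness 14
Maximum = 14.
Difference = 12 − 14 = -2.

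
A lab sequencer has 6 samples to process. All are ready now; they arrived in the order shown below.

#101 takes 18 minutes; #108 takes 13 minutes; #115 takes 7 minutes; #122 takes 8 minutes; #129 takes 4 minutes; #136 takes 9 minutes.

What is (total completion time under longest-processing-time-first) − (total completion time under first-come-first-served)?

9

LPT (decreasing processing time): #101 #108 #136 #122 #115 #129.
#101: 0→18
#108: 18→31
#136: 31→40
#122: 40→48
#115: 48→55
#129: 55→59
Sum = 18+31+40+48+55+59 = 251.
FIFO (arrival order): #101 #108 #115 #122 #129 #136.
#101: 0→18
#108: 18→31
#115: 31→38
#122: 38→46
#129: 46→50
#136: 50→59
Sum = 18+31+38+46+50+59 = 242.
Difference = 251 − 242 = 9.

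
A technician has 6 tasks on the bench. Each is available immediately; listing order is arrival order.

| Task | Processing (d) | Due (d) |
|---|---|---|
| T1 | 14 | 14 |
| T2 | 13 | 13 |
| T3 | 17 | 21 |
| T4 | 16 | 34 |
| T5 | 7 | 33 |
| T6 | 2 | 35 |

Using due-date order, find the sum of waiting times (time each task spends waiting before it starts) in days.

202

EDD (increasing due date): T2 T1 T3 T5 T4 T6.
T2: waits 0, runs 0→13
T1: waits 13, runs 13→27
T3: waits 27, runs 27→44
T5: waits 44, runs 44→51
T4: waits 51, runs 51→67
T6: waits 67, runs 67→69
Sum = 0+13+27+44+51+67 = 202.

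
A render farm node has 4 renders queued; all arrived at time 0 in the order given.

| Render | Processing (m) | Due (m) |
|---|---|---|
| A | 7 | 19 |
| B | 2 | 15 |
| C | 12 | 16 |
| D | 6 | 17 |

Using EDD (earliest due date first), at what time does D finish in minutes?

20

EDD (increasing due date): B C D A.
B: 0→2
C: 2→14
D: 14→20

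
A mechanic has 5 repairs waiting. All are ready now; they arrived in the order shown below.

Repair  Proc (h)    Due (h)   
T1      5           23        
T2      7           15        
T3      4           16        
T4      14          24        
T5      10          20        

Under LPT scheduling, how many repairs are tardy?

4

LPT (decreasing processing time): T4 T5 T2 T1 T3.
T4: 0→14, due 24, tardiness 0
T5: 14→24, due 20, tardiness 4
T2: 24→31, due 15, tardiness 16
T1: 31→36, due 23, tardiness 13
T3: 36→40, due 16, tardiness 24
Late repairs: 4.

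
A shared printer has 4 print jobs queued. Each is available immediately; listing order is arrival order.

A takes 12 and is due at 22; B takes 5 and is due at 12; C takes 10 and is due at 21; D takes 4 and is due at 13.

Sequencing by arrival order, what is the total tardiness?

FIFO (arrival order): A B C D.
A: 0→12, due 22, tardiness 0
B: 12→17, due 12, tardiness 5
C: 17→27, due 21, tardiness 6
D: 27→31, due 13, tardiness 18
Sum = 0+5+6+18 = 29.

29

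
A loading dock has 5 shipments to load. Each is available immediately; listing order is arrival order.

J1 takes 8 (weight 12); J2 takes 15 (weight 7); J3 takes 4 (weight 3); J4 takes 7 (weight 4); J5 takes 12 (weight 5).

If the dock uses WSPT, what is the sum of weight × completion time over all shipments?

676

WSPT (decreasing weight/processing-time ratio): J1 J3 J4 J2 J5.
J1: finishes 8, weight 12, w·C = 96
J3: finishes 12, weight 3, w·C = 36
J4: finishes 19, weight 4, w·C = 76
J2: finishes 34, weight 7, w·C = 238
J5: finishes 46, weight 5, w·C = 230
Sum = 96+36+76+238+230 = 676.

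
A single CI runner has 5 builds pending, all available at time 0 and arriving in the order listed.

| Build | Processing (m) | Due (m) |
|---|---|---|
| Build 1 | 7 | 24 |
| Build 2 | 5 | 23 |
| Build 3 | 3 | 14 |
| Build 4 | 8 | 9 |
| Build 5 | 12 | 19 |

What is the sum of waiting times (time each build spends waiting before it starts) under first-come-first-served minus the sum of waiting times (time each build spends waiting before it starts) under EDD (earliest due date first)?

FIFO (arrival order): Build 1 Build 2 Build 3 Build 4 Build 5.
Build 1: waits 0, runs 0→7
Build 2: waits 7, runs 7→12
Build 3: waits 12, runs 12→15
Build 4: waits 15, runs 15→23
Build 5: waits 23, runs 23→35
Sum = 0+7+12+15+23 = 57.
EDD (increasing due date): Build 4 Build 3 Build 5 Build 2 Build 1.
Build 4: waits 0, runs 0→8
Build 3: waits 8, runs 8→11
Build 5: waits 11, runs 11→23
Build 2: waits 23, runs 23→28
Build 1: waits 28, runs 28→35
Sum = 0+8+11+23+28 = 70.
Difference = 57 − 70 = -13.

-13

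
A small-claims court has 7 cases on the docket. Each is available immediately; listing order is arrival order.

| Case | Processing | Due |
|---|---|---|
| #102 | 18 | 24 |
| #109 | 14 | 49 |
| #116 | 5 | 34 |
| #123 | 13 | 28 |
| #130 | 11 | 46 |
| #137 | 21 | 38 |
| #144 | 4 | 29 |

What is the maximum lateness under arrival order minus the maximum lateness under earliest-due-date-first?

FIFO (arrival order): #102 #109 #116 #123 #130 #137 #144.
#102: 0→18, due 24, lateness -6
#109: 18→32, due 49, lateness -17
#116: 32→37, due 34, lateness 3
#123: 37→50, due 28, lateness 22
#130: 50→61, due 46, lateness 15
#137: 61→82, due 38, lateness 44
#144: 82→86, due 29, lateness 57
Maximum = 57.
EDD (increasing due date): #102 #123 #144 #116 #137 #130 #109.
#102: 0→18, due 24, lateness -6
#123: 18→31, due 28, lateness 3
#144: 31→35, due 29, lateness 6
#116: 35→40, due 34, lateness 6
#137: 40→61, due 38, lateness 23
#130: 61→72, due 46, lateness 26
#109: 72→86, due 49, lateness 37
Maximum = 37.
Difference = 57 − 37 = 20.

20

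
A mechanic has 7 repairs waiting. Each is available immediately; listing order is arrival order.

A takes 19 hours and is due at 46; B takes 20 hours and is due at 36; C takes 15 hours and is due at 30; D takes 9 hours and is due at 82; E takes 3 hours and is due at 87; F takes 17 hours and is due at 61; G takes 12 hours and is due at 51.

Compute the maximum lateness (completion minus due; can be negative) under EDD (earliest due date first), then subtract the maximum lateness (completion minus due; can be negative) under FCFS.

EDD (increasing due date): C B A G F D E.
C: 0→15, due 30, lateness -15
B: 15→35, due 36, lateness -1
A: 35→54, due 46, lateness 8
G: 54→66, due 51, lateness 15
F: 66→83, due 61, lateness 22
D: 83→92, due 82, lateness 10
E: 92→95, due 87, lateness 8
Maximum = 22.
FIFO (arrival order): A B C D E F G.
A: 0→19, due 46, lateness -27
B: 19→39, due 36, lateness 3
C: 39→54, due 30, lateness 24
D: 54→63, due 82, lateness -19
E: 63→66, due 87, lateness -21
F: 66→83, due 61, lateness 22
G: 83→95, due 51, lateness 44
Maximum = 44.
Difference = 22 − 44 = -22.

-22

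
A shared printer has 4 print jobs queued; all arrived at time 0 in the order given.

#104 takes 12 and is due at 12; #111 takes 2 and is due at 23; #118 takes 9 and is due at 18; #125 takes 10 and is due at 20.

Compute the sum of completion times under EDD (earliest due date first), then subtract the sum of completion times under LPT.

EDD (increasing due date): #104 #118 #125 #111.
#104: 0→12
#118: 12→21
#125: 21→31
#111: 31→33
Sum = 12+21+31+33 = 97.
LPT (decreasing processing time): #104 #125 #118 #111.
#104: 0→12
#125: 12→22
#118: 22→31
#111: 31→33
Sum = 12+22+31+33 = 98.
Difference = 97 − 98 = -1.

-1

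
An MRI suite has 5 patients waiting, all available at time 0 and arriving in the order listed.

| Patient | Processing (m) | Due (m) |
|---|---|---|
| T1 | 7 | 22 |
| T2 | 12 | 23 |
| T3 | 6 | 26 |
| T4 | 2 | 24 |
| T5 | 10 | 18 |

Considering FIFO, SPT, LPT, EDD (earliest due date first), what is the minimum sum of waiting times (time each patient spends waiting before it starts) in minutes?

FIFO (arrival order): T1 T2 T3 T4 T5.
T1: waits 0, runs 0→7
T2: waits 7, runs 7→19
T3: waits 19, runs 19→25
T4: waits 25, runs 25→27
T5: waits 27, runs 27→37
Sum = 0+7+19+25+27 = 78.
SPT (increasing processing time): T4 T3 T1 T5 T2.
T4: waits 0, runs 0→2
T3: waits 2, runs 2→8
T1: waits 8, runs 8→15
T5: waits 15, runs 15→25
T2: waits 25, runs 25→37
Sum = 0+2+8+15+25 = 50.
LPT (decreasing processing time): T2 T5 T1 T3 T4.
T2: waits 0, runs 0→12
T5: waits 12, runs 12→22
T1: waits 22, runs 22→29
T3: waits 29, runs 29→35
T4: waits 35, runs 35→37
Sum = 0+12+22+29+35 = 98.
EDD (increasing due date): T5 T1 T2 T4 T3.
T5: waits 0, runs 0→10
T1: waits 10, runs 10→17
T2: waits 17, runs 17→29
T4: waits 29, runs 29→31
T3: waits 31, runs 31→37
Sum = 0+10+17+29+31 = 87.
FIFO 78, SPT 50, LPT 98, EDD 87 → minimum 50.

50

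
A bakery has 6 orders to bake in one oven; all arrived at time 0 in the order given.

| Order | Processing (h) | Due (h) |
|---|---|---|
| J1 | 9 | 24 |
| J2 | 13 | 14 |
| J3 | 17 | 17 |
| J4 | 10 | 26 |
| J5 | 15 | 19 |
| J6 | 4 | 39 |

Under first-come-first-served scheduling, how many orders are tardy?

5

FIFO (arrival order): J1 J2 J3 J4 J5 J6.
J1: 0→9, due 24, tardiness 0
J2: 9→22, due 14, tardiness 8
J3: 22→39, due 17, tardiness 22
J4: 39→49, due 26, tardiness 23
J5: 49→64, due 19, tardiness 45
J6: 64→68, due 39, tardiness 29
Late orders: 5.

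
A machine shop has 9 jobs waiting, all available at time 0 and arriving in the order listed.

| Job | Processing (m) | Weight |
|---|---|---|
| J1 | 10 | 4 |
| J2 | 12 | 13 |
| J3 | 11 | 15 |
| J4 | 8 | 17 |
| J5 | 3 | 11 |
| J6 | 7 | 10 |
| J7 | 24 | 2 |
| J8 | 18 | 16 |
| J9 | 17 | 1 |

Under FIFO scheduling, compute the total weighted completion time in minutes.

4260

FIFO (arrival order): J1 J2 J3 J4 J5 J6 J7 J8 J9.
J1: finishes 10, weight 4, w·C = 40
J2: finishes 22, weight 13, w·C = 286
J3: finishes 33, weight 15, w·C = 495
J4: finishes 41, weight 17, w·C = 697
J5: finishes 44, weight 11, w·C = 484
J6: finishes 51, weight 10, w·C = 510
J7: finishes 75, weight 2, w·C = 150
J8: finishes 93, weight 16, w·C = 1488
J9: finishes 110, weight 1, w·C = 110
Sum = 40+286+495+697+484+510+150+1488+110 = 4260.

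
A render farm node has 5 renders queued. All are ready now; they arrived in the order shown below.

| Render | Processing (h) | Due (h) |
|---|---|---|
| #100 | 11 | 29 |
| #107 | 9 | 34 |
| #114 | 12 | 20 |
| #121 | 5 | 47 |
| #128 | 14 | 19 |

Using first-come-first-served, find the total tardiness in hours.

FIFO (arrival order): #100 #107 #114 #121 #128.
#100: 0→11, due 29, tardiness 0
#107: 11→20, due 34, tardiness 0
#114: 20→32, due 20, tardiness 12
#121: 32→37, due 47, tardiness 0
#128: 37→51, due 19, tardiness 32
Sum = 0+0+12+0+32 = 44.

44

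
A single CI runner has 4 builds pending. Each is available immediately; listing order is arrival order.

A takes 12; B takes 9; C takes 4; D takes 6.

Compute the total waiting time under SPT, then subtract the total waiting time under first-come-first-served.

-25

SPT (increasing processing time): C D B A.
C: waits 0, runs 0→4
D: waits 4, runs 4→10
B: waits 10, runs 10→19
A: waits 19, runs 19→31
Sum = 0+4+10+19 = 33.
FIFO (arrival order): A B C D.
A: waits 0, runs 0→12
B: waits 12, runs 12→21
C: waits 21, runs 21→25
D: waits 25, runs 25→31
Sum = 0+12+21+25 = 58.
Difference = 33 − 58 = -25.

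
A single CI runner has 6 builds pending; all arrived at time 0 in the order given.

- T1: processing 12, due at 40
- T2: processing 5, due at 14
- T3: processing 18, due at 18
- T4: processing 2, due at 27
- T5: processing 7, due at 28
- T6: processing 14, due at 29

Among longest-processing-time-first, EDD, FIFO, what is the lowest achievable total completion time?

LPT (decreasing processing time): T3 T6 T1 T5 T2 T4.
T3: 0→18
T6: 18→32
T1: 32→44
T5: 44→51
T2: 51→56
T4: 56→58
Sum = 18+32+44+51+56+58 = 259.
EDD (increasing due date): T2 T3 T4 T5 T6 T1.
T2: 0→5
T3: 5→23
T4: 23→25
T5: 25→32
T6: 32→46
T1: 46→58
Sum = 5+23+25+32+46+58 = 189.
FIFO (arrival order): T1 T2 T3 T4 T5 T6.
T1: 0→12
T2: 12→17
T3: 17→35
T4: 35→37
T5: 37→44
T6: 44→58
Sum = 12+17+35+37+44+58 = 203.
LPT 259, EDD 189, FIFO 203 → minimum 189.

189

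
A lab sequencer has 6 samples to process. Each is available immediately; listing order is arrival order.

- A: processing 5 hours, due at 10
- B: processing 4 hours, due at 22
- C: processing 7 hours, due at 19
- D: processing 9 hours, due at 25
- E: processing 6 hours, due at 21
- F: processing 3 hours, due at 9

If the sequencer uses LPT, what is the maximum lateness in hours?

25

LPT (decreasing processing time): D C E A B F.
D: 0→9, due 25, lateness -16
C: 9→16, due 19, lateness -3
E: 16→22, due 21, lateness 1
A: 22→27, due 10, lateness 17
B: 27→31, due 22, lateness 9
F: 31→34, due 9, lateness 25
Maximum = 25.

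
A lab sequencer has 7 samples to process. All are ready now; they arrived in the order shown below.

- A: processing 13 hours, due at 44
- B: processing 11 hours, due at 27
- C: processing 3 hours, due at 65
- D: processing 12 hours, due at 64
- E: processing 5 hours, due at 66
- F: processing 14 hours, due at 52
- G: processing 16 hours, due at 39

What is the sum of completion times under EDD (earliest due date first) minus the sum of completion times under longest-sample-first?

-14

EDD (increasing due date): B G A F D C E.
B: 0→11
G: 11→27
A: 27→40
F: 40→54
D: 54→66
C: 66→69
E: 69→74
Sum = 11+27+40+54+66+69+74 = 341.
LPT (decreasing processing time): G F A D B E C.
G: 0→16
F: 16→30
A: 30→43
D: 43→55
B: 55→66
E: 66→71
C: 71→74
Sum = 16+30+43+55+66+71+74 = 355.
Difference = 341 − 355 = -14.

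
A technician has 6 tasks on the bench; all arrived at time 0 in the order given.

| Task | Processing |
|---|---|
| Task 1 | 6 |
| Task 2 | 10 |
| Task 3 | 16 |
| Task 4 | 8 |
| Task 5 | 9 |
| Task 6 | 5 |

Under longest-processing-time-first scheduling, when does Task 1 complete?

49

LPT (decreasing processing time): Task 3 Task 2 Task 5 Task 4 Task 1 Task 6.
Task 3: 0→16
Task 2: 16→26
Task 5: 26→35
Task 4: 35→43
Task 1: 43→49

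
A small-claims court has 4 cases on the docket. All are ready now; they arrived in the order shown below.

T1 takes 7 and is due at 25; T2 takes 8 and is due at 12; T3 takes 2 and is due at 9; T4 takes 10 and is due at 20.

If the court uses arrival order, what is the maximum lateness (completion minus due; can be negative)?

8

FIFO (arrival order): T1 T2 T3 T4.
T1: 0→7, due 25, lateness -18
T2: 7→15, due 12, lateness 3
T3: 15→17, due 9, lateness 8
T4: 17→27, due 20, lateness 7
Maximum = 8.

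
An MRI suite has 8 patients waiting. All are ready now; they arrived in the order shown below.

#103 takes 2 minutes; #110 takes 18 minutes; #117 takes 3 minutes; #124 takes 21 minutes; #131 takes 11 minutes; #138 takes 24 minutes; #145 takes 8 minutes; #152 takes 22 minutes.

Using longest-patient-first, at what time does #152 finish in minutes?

46

LPT (decreasing processing time): #138 #152 #124 #110 #131 #145 #117 #103.
#138: 0→24
#152: 24→46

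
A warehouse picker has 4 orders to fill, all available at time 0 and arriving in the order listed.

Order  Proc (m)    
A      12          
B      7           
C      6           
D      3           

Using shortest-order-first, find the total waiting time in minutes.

SPT (increasing processing time): D C B A.
D: waits 0, runs 0→3
C: waits 3, runs 3→9
B: waits 9, runs 9→16
A: waits 16, runs 16→28
Sum = 0+3+9+16 = 28.

28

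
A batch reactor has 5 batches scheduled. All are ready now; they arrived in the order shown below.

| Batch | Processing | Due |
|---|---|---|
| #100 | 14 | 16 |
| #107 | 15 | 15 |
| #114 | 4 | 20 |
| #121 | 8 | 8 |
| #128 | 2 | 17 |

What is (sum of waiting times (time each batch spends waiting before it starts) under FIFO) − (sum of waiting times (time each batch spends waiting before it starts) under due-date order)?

FIFO (arrival order): #100 #107 #114 #121 #128.
#100: waits 0, runs 0→14
#107: waits 14, runs 14→29
#114: waits 29, runs 29→33
#121: waits 33, runs 33→41
#128: waits 41, runs 41→43
Sum = 0+14+29+33+41 = 117.
EDD (increasing due date): #121 #107 #100 #128 #114.
#121: waits 0, runs 0→8
#107: waits 8, runs 8→23
#100: waits 23, runs 23→37
#128: waits 37, runs 37→39
#114: waits 39, runs 39→43
Sum = 0+8+23+37+39 = 107.
Difference = 117 − 107 = 10.

10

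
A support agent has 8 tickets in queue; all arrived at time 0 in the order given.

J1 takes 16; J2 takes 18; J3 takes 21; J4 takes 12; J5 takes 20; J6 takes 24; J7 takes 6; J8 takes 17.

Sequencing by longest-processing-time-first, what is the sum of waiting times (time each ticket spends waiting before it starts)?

LPT (decreasing processing time): J6 J3 J5 J2 J8 J1 J4 J7.
J6: waits 0, runs 0→24
J3: waits 24, runs 24→45
J5: waits 45, runs 45→65
J2: waits 65, runs 65→83
J8: waits 83, runs 83→100
J1: waits 100, runs 100→116
J4: waits 116, runs 116→128
J7: waits 128, runs 128→134
Sum = 0+24+45+65+83+100+116+128 = 561.

561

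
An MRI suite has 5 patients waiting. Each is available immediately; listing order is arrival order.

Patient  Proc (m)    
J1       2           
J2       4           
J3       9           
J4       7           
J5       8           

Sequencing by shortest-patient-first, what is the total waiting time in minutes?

SPT (increasing processing time): J1 J2 J4 J5 J3.
J1: waits 0, runs 0→2
J2: waits 2, runs 2→6
J4: waits 6, runs 6→13
J5: waits 13, runs 13→21
J3: waits 21, runs 21→30
Sum = 0+2+6+13+21 = 42.

42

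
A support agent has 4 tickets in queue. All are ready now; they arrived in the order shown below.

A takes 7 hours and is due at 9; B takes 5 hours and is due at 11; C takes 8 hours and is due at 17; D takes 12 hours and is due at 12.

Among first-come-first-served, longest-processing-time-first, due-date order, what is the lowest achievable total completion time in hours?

FIFO (arrival order): A B C D.
A: 0→7
B: 7→12
C: 12→20
D: 20→32
Sum = 7+12+20+32 = 71.
LPT (decreasing processing time): D C A B.
D: 0→12
C: 12→20
A: 20→27
B: 27→32
Sum = 12+20+27+32 = 91.
EDD (increasing due date): A B D C.
A: 0→7
B: 7→12
D: 12→24
C: 24→32
Sum = 7+12+24+32 = 75.
FIFO 71, LPT 91, EDD 75 → minimum 71.

71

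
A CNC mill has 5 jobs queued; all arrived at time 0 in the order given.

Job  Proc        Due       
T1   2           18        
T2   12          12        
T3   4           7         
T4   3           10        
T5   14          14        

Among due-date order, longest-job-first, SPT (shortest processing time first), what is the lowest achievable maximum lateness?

EDD (increasing due date): T3 T4 T2 T5 T1.
T3: 0→4, due 7, lateness -3
T4: 4→7, due 10, lateness -3
T2: 7→19, due 12, lateness 7
T5: 19→33, due 14, lateness 19
T1: 33→35, due 18, lateness 17
Maximum = 19.
LPT (decreasing processing time): T5 T2 T3 T4 T1.
T5: 0→14, due 14, lateness 0
T2: 14→26, due 12, lateness 14
T3: 26→30, due 7, lateness 23
T4: 30→33, due 10, lateness 23
T1: 33→35, due 18, lateness 17
Maximum = 23.
SPT (increasing processing time): T1 T4 T3 T2 T5.
T1: 0→2, due 18, lateness -16
T4: 2→5, due 10, lateness -5
T3: 5→9, due 7, lateness 2
T2: 9→21, due 12, lateness 9
T5: 21→35, due 14, lateness 21
Maximum = 21.
EDD 19, LPT 23, SPT 21 → minimum 19.

19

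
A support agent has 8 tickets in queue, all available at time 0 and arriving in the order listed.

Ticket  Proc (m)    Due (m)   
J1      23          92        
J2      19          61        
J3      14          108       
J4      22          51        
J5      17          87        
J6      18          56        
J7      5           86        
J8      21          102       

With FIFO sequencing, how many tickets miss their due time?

5

FIFO (arrival order): J1 J2 J3 J4 J5 J6 J7 J8.
J1: 0→23, due 92, tardiness 0
J2: 23→42, due 61, tardiness 0
J3: 42→56, due 108, tardiness 0
J4: 56→78, due 51, tardiness 27
J5: 78→95, due 87, tardiness 8
J6: 95→113, due 56, tardiness 57
J7: 113→118, due 86, tardiness 32
J8: 118→139, due 102, tardiness 37
Late tickets: 5.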